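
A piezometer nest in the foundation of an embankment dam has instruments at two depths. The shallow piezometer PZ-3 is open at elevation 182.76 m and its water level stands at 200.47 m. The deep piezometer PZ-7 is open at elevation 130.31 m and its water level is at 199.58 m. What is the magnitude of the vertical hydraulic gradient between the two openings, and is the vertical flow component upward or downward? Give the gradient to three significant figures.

Total head at PZ-3: h = 200.47 m (water level in the standpipe).
Total head at PZ-7: h = 199.58 m.
Δh = h(PZ-3) − h(PZ-7) = 200.47 − 199.58 = 0.89 m.
Vertical separation Δz = 182.76 − 130.31 = 52.45 m.
|i_v| = |Δh| / Δz = 0.89 / 52.45 = 0.0170.
Head is higher in the shallow piezometer, so vertical flow is downward (recharge condition).

|i_v| ≈ 0.0170; vertical flow is downward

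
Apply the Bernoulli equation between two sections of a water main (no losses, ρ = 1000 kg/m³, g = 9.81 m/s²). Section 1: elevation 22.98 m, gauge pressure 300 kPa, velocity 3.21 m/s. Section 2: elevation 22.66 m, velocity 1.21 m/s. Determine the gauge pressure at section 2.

Pressure head at 1: ψ₁ = P₁/(ρg) = 300×1000 / (1000 × 9.81) = 30.58 m.
Velocity heads: v₁²/2g = 3.21²/19.62 = 0.525 m; v₂²/2g = 1.21²/19.62 = 0.075 m.
Total head H = z₁ + ψ₁ + v₁²/2g = 22.98 + 30.58 + 0.525 = 54.09 m.
ψ₂ = H − z₂ − v₂²/2g = 54.09 − 22.66 − 0.075 = 31.36 m.
P₂ = ρgψ₂ = 1000 × 9.81 × 31.36 ≈ 308 kPa.

P₂ ≈ 308 kPa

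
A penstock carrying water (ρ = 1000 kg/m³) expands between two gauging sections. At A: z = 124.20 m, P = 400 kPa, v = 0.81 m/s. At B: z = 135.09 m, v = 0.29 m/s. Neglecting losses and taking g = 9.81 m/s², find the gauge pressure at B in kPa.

P₂ ≈ 293 kPa

Pressure head at A: ψ₁ = P₁/(ρg) = 400×1000 / (1000 × 9.81) = 40.77 m.
Velocity heads: v₁²/2g = 0.81²/19.62 = 0.033 m; v₂²/2g = 0.29²/19.62 = 0.004 m.
Total head H = z₁ + ψ₁ + v₁²/2g = 124.20 + 40.77 + 0.033 = 165.00 m.
ψ₂ = H − z₂ − v₂²/2g = 165.00 − 135.09 − 0.004 = 29.91 m.
P₂ = ρgψ₂ = 1000 × 9.81 × 29.91 ≈ 293 kPa.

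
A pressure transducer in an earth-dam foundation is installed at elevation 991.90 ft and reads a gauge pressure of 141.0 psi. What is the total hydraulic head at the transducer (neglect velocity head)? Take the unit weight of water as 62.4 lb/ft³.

h ≈ 1317.28 ft

ψ = 144·P/γ = 144 × 141.0 / 62.4 = 325.38 ft.
h = z + ψ = 991.90 + 325.38 = 1317.28 ft.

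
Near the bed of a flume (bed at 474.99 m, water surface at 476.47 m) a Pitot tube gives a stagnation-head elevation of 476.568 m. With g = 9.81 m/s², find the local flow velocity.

v ≈ 1.39 m/s

Near the bed, under hydrostatic conditions, the piezometric head (z + ψ) equals the free-surface elevation, 476.47 m.
Velocity head = total − piezometric = 476.568 − 476.47 = 0.098 m.
v = √(2g·h_v) = √(2 × 9.81 × 0.098) = 1.39 m/s.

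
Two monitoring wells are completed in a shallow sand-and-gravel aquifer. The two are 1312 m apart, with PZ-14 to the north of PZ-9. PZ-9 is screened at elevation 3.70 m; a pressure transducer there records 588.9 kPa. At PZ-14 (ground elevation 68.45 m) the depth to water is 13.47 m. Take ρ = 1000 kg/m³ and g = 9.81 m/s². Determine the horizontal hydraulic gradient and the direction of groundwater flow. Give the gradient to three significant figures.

Pressure head at PZ-9: ψ = P/(ρg) = 588.9×1000 / (1000 × 9.81) = 60.03 m.
Total head at PZ-9: h = z + ψ = 3.70 + 60.03 = 63.73 m.
Total head at PZ-14: h = 68.45 − 13.47 = 54.98 m.
Head difference: h(PZ-9) − h(PZ-14) = 63.73 − 54.98 = 8.75 m.
Hydraulic gradient: i = |Δh| / L = 8.75 / 1312 = 0.00667.
Flow is from higher to lower head: from PZ-9 toward PZ-14, i.e. toward the north.

i ≈ 0.00667; groundwater flows toward the north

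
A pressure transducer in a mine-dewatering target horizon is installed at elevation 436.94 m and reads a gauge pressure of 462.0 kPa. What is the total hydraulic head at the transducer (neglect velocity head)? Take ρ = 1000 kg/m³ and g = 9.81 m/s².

h ≈ 484.03 m

ψ = P/(ρg) = 462.0×1000 / (1000 × 9.81) = 47.09 m.
h = z + ψ = 436.94 + 47.09 = 484.03 m.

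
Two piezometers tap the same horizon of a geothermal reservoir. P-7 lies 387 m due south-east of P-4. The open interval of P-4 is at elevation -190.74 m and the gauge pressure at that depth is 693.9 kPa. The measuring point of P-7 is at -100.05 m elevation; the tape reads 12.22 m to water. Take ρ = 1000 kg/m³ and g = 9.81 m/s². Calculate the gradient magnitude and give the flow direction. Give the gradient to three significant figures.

i ≈ 0.0200; groundwater flows toward the north-west

Pressure head at P-4: ψ = P/(ρg) = 693.9×1000 / (1000 × 9.81) = 70.73 m.
Total head at P-4: h = z + ψ = -190.74 + 70.73 = -120.01 m.
Total head at P-7: h = -100.05 − 12.22 = -112.27 m.
Head difference: h(P-4) − h(P-7) = -120.01 − (-112.27) = -7.74 m.
Hydraulic gradient: i = |Δh| / L = 7.74 / 387 = 0.0200.
Flow is from higher to lower head: from P-7 toward P-4, i.e. toward the north-west.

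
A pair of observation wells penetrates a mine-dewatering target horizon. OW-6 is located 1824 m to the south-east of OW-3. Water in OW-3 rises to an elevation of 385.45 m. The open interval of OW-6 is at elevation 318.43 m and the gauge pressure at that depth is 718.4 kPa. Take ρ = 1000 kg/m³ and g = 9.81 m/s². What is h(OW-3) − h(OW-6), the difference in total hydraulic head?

Total head at OW-3: h = 385.45 m (water level in the piezometer is the total head).
Pressure head at OW-6: ψ = P/(ρg) = 718.4×1000 / (1000 × 9.81) = 73.23 m.
Total head at OW-6: h = z + ψ = 318.43 + 73.23 = 391.66 m.
Head difference: h(OW-3) − h(OW-6) = 385.45 − 391.66 = -6.21 m.

Δh ≈ -6.21 m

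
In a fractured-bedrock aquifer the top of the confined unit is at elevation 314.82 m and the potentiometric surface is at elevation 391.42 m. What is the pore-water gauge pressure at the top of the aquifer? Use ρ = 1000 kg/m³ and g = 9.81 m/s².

Pressure head at the aquifer top: ψ = h − z = 391.42 − 314.82 = 76.60 m.
P = ρgψ = 1000 × 9.81 × 76.60 = 751446 Pa ≈ 751 kPa.

P ≈ 751 kPa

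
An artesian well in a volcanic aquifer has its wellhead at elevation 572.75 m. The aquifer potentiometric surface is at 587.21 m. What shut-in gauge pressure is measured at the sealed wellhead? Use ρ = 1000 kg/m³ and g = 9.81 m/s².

P ≈ 142 kPa

Head above the cap: Δh = 587.21 − 572.75 = 14.46 m.
P = ρgΔh = 1000 × 9.81 × 14.46 = 141853 Pa ≈ 142 kPa.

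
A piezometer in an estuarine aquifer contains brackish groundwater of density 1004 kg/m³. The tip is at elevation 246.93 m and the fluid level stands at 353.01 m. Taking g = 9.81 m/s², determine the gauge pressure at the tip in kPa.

P ≈ 1040 kPa

Pressure head ψ = h − z = 353.01 − 246.93 = 106.08 m.
P = ρgψ = 1004 × 9.81 × 106.08 = 1044807 Pa ≈ 1040 kPa.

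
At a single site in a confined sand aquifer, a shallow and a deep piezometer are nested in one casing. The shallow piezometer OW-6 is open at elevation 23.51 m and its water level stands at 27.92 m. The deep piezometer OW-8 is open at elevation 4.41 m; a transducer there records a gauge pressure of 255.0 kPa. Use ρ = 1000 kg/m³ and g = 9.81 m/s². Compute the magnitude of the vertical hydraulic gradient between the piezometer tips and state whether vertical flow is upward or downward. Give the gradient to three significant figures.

|i_v| ≈ 0.130; vertical flow is upward

Total head at OW-6: h = 27.92 m (water level in the standpipe).
Pressure head at OW-8: ψ = P/(ρg) = 255.0×1000 / (1000 × 9.81) = 25.99 m.
Total head at OW-8: h = z + ψ = 4.41 + 25.99 = 30.40 m.
Δh = h(OW-6) − h(OW-8) = 27.92 − 30.40 = -2.48 m.
Vertical separation Δz = 23.51 − 4.41 = 19.10 m.
|i_v| = |Δh| / Δz = 2.48 / 19.10 = 0.130.
Head is higher in the deep piezometer, so vertical flow is upward (discharge condition).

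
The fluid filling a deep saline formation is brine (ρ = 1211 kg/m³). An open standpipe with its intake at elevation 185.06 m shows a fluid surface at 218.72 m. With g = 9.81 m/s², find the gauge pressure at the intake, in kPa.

P ≈ 400 kPa

Pressure head ψ = h − z = 218.72 − 185.06 = 33.66 m.
P = ρgψ = 1211 × 9.81 × 33.66 = 399878 Pa ≈ 400 kPa.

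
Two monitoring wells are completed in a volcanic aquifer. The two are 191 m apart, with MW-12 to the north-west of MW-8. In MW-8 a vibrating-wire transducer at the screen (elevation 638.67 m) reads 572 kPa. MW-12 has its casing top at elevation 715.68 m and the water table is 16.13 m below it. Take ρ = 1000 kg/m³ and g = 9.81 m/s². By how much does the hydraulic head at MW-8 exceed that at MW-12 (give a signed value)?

Δh ≈ -2.57 m

Pressure head at MW-8: ψ = P/(ρg) = 572×1000 / (1000 × 9.81) = 58.31 m.
Total head at MW-8: h = z + ψ = 638.67 + 58.31 = 696.98 m.
Total head at MW-12: h = 715.68 − 16.13 = 699.55 m.
Head difference: h(MW-8) − h(MW-12) = 696.98 − 699.55 = -2.57 m.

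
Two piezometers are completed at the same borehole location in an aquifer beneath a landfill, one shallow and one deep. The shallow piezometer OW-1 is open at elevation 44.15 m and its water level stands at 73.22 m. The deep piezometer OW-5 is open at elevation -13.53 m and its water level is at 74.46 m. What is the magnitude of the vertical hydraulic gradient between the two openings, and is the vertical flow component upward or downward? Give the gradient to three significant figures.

Total head at OW-1: h = 73.22 m (water level in the standpipe).
Total head at OW-5: h = 74.46 m.
Δh = h(OW-1) − h(OW-5) = 73.22 − 74.46 = -1.24 m.
Vertical separation Δz = 44.15 − (-13.53) = 57.68 m.
|i_v| = |Δh| / Δz = 1.24 / 57.68 = 0.0215.
Head is higher in the deep piezometer, so vertical flow is upward (discharge condition).

|i_v| ≈ 0.0215; vertical flow is upward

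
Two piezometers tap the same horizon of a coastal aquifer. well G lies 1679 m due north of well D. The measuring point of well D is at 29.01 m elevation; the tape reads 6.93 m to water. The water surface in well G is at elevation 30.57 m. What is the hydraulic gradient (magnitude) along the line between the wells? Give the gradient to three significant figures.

i ≈ 0.00506

Total head at well D: h = 29.01 − 6.93 = 22.08 m.
Total head at well G: h = 30.57 m (water level in the piezometer is the total head).
Head difference: h(well D) − h(well G) = 22.08 − 30.57 = -8.49 m.
Hydraulic gradient: i = |Δh| / L = 8.49 / 1679 = 0.00506.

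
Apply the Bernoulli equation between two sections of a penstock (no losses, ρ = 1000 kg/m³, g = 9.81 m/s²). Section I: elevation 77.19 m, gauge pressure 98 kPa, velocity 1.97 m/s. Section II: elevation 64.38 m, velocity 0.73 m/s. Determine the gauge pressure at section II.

P₂ ≈ 225 kPa

Pressure head at I: ψ₁ = P₁/(ρg) = 98×1000 / (1000 × 9.81) = 9.99 m.
Velocity heads: v₁²/2g = 1.97²/19.62 = 0.198 m; v₂²/2g = 0.73²/19.62 = 0.027 m.
Total head H = z₁ + ψ₁ + v₁²/2g = 77.19 + 9.99 + 0.198 = 87.38 m.
ψ₂ = H − z₂ − v₂²/2g = 87.38 − 64.38 − 0.027 = 22.97 m.
P₂ = ρgψ₂ = 1000 × 9.81 × 22.97 ≈ 225 kPa.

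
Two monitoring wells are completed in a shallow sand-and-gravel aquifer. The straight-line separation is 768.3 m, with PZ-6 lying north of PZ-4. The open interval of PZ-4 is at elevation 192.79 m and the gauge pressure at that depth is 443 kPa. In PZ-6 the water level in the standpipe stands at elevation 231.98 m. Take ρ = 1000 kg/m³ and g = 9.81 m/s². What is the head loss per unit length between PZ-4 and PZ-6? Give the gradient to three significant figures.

Pressure head at PZ-4: ψ = P/(ρg) = 443×1000 / (1000 × 9.81) = 45.16 m.
Total head at PZ-4: h = z + ψ = 192.79 + 45.16 = 237.95 m.
Total head at PZ-6: h = 231.98 m (water level in the piezometer is the total head).
Head difference: h(PZ-4) − h(PZ-6) = 237.95 − 231.98 = 5.97 m.
Hydraulic gradient: i = |Δh| / L = 5.97 / 768.3 = 0.00777.

i ≈ 0.00777 m/m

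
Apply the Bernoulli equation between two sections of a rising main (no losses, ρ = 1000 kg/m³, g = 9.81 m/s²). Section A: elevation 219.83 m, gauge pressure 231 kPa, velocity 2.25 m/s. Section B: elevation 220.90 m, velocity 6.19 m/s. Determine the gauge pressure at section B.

P₂ ≈ 204 kPa

Pressure head at A: ψ₁ = P₁/(ρg) = 231×1000 / (1000 × 9.81) = 23.55 m.
Velocity heads: v₁²/2g = 2.25²/19.62 = 0.258 m; v₂²/2g = 6.19²/19.62 = 1.953 m.
Total head H = z₁ + ψ₁ + v₁²/2g = 219.83 + 23.55 + 0.258 = 243.64 m.
ψ₂ = H − z₂ − v₂²/2g = 243.64 − 220.90 − 1.953 = 20.79 m.
P₂ = ρgψ₂ = 1000 × 9.81 × 20.79 ≈ 204 kPa.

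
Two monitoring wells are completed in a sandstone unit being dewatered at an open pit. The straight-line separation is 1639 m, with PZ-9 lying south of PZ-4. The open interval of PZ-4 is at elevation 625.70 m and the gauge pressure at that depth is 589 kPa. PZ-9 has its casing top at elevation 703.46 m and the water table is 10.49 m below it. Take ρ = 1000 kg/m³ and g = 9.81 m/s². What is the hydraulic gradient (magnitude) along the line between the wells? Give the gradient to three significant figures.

i ≈ 0.00441

Pressure head at PZ-4: ψ = P/(ρg) = 589×1000 / (1000 × 9.81) = 60.04 m.
Total head at PZ-4: h = z + ψ = 625.70 + 60.04 = 685.74 m.
Total head at PZ-9: h = 703.46 − 10.49 = 692.97 m.
Head difference: h(PZ-4) − h(PZ-9) = 685.74 − 692.97 = -7.23 m.
Hydraulic gradient: i = |Δh| / L = 7.23 / 1639 = 0.00441.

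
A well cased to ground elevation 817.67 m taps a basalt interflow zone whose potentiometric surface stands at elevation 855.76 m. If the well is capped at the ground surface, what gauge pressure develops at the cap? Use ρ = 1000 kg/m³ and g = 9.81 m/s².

P ≈ 374 kPa

Head above the cap: Δh = 855.76 − 817.67 = 38.09 m.
P = ρgΔh = 1000 × 9.81 × 38.09 = 373663 Pa ≈ 374 kPa.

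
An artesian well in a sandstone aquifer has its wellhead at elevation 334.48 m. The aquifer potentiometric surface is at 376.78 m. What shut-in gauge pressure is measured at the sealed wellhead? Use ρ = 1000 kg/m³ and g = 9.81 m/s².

P ≈ 415 kPa

Head above the cap: Δh = 376.78 − 334.48 = 42.30 m.
P = ρgΔh = 1000 × 9.81 × 42.30 = 414963 Pa ≈ 415 kPa.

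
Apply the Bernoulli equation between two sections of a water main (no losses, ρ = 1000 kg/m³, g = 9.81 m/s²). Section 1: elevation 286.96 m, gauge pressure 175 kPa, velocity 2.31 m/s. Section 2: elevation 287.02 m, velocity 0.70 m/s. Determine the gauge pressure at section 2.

Pressure head at 1: ψ₁ = P₁/(ρg) = 175×1000 / (1000 × 9.81) = 17.84 m.
Velocity heads: v₁²/2g = 2.31²/19.62 = 0.272 m; v₂²/2g = 0.70²/19.62 = 0.025 m.
Total head H = z₁ + ψ₁ + v₁²/2g = 286.96 + 17.84 + 0.272 = 305.07 m.
ψ₂ = H − z₂ − v₂²/2g = 305.07 − 287.02 − 0.025 = 18.03 m.
P₂ = ρgψ₂ = 1000 × 9.81 × 18.03 ≈ 177 kPa.

P₂ ≈ 177 kPa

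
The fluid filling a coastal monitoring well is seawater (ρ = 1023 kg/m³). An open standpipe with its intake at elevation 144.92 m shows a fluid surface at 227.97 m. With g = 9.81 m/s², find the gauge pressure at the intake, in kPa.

Pressure head ψ = h − z = 227.97 − 144.92 = 83.05 m.
P = ρgψ = 1023 × 9.81 × 83.05 = 833459 Pa ≈ 833 kPa.

P ≈ 833 kPa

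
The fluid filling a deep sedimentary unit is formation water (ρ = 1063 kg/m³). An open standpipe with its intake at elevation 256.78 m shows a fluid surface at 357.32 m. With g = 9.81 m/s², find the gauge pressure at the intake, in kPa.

Pressure head ψ = h − z = 357.32 − 256.78 = 100.54 m.
P = ρgψ = 1063 × 9.81 × 100.54 = 1048434 Pa ≈ 1050 kPa.

P ≈ 1050 kPa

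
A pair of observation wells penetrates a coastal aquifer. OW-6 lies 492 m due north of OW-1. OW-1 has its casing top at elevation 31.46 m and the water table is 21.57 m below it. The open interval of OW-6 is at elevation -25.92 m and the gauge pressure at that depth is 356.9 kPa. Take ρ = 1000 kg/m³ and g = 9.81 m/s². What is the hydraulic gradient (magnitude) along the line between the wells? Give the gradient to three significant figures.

i ≈ 0.00116

Total head at OW-1: h = 31.46 − 21.57 = 9.89 m.
Pressure head at OW-6: ψ = P/(ρg) = 356.9×1000 / (1000 × 9.81) = 36.38 m.
Total head at OW-6: h = z + ψ = -25.92 + 36.38 = 10.46 m.
Head difference: h(OW-1) − h(OW-6) = 9.89 − 10.46 = -0.57 m.
Hydraulic gradient: i = |Δh| / L = 0.57 / 492 = 0.00116.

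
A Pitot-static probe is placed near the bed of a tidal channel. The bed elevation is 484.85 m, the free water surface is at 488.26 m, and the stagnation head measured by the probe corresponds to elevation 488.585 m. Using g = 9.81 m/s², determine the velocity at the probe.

Near the bed, under hydrostatic conditions, the piezometric head (z + ψ) equals the free-surface elevation, 488.26 m.
Velocity head = total − piezometric = 488.585 − 488.26 = 0.325 m.
v = √(2g·h_v) = √(2 × 9.81 × 0.325) = 2.53 m/s.

v ≈ 2.53 m/s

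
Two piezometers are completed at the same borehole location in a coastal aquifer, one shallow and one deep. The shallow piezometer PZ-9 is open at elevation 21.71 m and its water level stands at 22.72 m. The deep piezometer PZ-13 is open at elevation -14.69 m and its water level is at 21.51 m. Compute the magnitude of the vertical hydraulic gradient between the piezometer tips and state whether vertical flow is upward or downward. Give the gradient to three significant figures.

|i_v| ≈ 0.0332; vertical flow is downward

Total head at PZ-9: h = 22.72 m (water level in the standpipe).
Total head at PZ-13: h = 21.51 m.
Δh = h(PZ-9) − h(PZ-13) = 22.72 − 21.51 = 1.21 m.
Vertical separation Δz = 21.71 − (-14.69) = 36.40 m.
|i_v| = |Δh| / Δz = 1.21 / 36.40 = 0.0332.
Head is higher in the shallow piezometer, so vertical flow is downward (recharge condition).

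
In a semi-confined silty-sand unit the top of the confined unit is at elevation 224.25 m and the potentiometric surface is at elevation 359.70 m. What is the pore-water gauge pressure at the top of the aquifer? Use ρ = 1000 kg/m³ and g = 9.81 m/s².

Pressure head at the aquifer top: ψ = h − z = 359.70 − 224.25 = 135.45 m.
P = ρgψ = 1000 × 9.81 × 135.45 = 1328764 Pa ≈ 1330 kPa.

P ≈ 1330 kPa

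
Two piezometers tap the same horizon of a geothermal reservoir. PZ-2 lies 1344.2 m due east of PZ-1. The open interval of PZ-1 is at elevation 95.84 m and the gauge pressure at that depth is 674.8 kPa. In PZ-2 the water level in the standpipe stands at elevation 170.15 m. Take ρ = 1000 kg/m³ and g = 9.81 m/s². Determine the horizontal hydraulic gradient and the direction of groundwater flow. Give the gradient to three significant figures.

Pressure head at PZ-1: ψ = P/(ρg) = 674.8×1000 / (1000 × 9.81) = 68.79 m.
Total head at PZ-1: h = z + ψ = 95.84 + 68.79 = 164.63 m.
Total head at PZ-2: h = 170.15 m (water level in the piezometer is the total head).
Head difference: h(PZ-1) − h(PZ-2) = 164.63 − 170.15 = -5.52 m.
Hydraulic gradient: i = |Δh| / L = 5.52 / 1344.2 = 0.00411.
Flow is from higher to lower head: from PZ-2 toward PZ-1, i.e. toward the west.

i ≈ 0.00411; groundwater flows toward the west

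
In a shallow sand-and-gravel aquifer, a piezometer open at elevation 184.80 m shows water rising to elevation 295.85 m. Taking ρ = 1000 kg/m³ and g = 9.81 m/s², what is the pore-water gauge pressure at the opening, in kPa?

P ≈ 1090 kPa

Pressure head ψ = h − z = 295.85 − 184.80 = 111.05 m.
P = ρgψ = 1000 × 9.81 × 111.05 = 1089400 Pa ≈ 1090 kPa.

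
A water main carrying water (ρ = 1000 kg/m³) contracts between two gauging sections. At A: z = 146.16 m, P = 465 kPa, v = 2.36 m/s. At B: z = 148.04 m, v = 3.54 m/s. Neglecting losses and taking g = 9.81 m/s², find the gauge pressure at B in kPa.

P₂ ≈ 443 kPa

Pressure head at A: ψ₁ = P₁/(ρg) = 465×1000 / (1000 × 9.81) = 47.40 m.
Velocity heads: v₁²/2g = 2.36²/19.62 = 0.284 m; v₂²/2g = 3.54²/19.62 = 0.639 m.
Total head H = z₁ + ψ₁ + v₁²/2g = 146.16 + 47.40 + 0.284 = 193.84 m.
ψ₂ = H − z₂ − v₂²/2g = 193.84 − 148.04 − 0.639 = 45.16 m.
P₂ = ρgψ₂ = 1000 × 9.81 × 45.16 ≈ 443 kPa.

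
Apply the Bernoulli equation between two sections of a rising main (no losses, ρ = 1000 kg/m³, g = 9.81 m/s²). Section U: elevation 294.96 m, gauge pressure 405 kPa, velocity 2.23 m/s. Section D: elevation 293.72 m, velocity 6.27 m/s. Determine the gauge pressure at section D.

Pressure head at U: ψ₁ = P₁/(ρg) = 405×1000 / (1000 × 9.81) = 41.28 m.
Velocity heads: v₁²/2g = 2.23²/19.62 = 0.253 m; v₂²/2g = 6.27²/19.62 = 2.004 m.
Total head H = z₁ + ψ₁ + v₁²/2g = 294.96 + 41.28 + 0.253 = 336.49 m.
ψ₂ = H − z₂ − v₂²/2g = 336.49 − 293.72 − 2.004 = 40.77 m.
P₂ = ρgψ₂ = 1000 × 9.81 × 40.77 ≈ 400 kPa.

P₂ ≈ 400 kPa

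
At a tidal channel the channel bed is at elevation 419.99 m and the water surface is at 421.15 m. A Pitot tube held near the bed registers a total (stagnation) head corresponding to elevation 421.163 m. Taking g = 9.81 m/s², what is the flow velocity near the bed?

v ≈ 0.505 m/s

Near the bed, under hydrostatic conditions, the piezometric head (z + ψ) equals the free-surface elevation, 421.15 m.
Velocity head = total − piezometric = 421.163 − 421.15 = 0.013 m.
v = √(2g·h_v) = √(2 × 9.81 × 0.013) = 0.505 m/s.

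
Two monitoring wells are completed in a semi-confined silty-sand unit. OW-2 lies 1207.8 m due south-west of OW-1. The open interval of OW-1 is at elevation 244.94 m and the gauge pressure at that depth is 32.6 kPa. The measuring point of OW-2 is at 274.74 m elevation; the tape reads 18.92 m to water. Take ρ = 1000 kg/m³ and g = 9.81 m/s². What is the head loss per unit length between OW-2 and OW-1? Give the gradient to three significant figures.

Pressure head at OW-1: ψ = P/(ρg) = 32.6×1000 / (1000 × 9.81) = 3.32 m.
Total head at OW-1: h = z + ψ = 244.94 + 3.32 = 248.26 m.
Total head at OW-2: h = 274.74 − 18.92 = 255.82 m.
Head difference: h(OW-1) − h(OW-2) = 248.26 − 255.82 = -7.56 m.
Hydraulic gradient: i = |Δh| / L = 7.56 / 1207.8 = 0.00626.

i ≈ 0.00626 m/m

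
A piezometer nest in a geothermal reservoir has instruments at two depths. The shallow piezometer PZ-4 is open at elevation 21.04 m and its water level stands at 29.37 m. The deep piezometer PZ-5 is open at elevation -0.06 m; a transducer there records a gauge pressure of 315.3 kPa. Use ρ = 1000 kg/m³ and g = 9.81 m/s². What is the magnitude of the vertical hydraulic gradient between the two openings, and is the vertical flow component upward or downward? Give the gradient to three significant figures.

|i_v| ≈ 0.128; vertical flow is upward

Total head at PZ-4: h = 29.37 m (water level in the standpipe).
Pressure head at PZ-5: ψ = P/(ρg) = 315.3×1000 / (1000 × 9.81) = 32.14 m.
Total head at PZ-5: h = z + ψ = -0.06 + 32.14 = 32.08 m.
Δh = h(PZ-4) − h(PZ-5) = 29.37 − 32.08 = -2.71 m.
Vertical separation Δz = 21.04 − (-0.06) = 21.10 m.
|i_v| = |Δh| / Δz = 2.71 / 21.10 = 0.128.
Head is higher in the deep piezometer, so vertical flow is upward (discharge condition).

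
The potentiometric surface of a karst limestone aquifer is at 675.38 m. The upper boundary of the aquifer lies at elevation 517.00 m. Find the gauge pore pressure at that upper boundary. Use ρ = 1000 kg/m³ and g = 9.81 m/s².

Pressure head at the aquifer top: ψ = h − z = 675.38 − 517.00 = 158.38 m.
P = ρgψ = 1000 × 9.81 × 158.38 = 1553708 Pa ≈ 1550 kPa.

P ≈ 1550 kPa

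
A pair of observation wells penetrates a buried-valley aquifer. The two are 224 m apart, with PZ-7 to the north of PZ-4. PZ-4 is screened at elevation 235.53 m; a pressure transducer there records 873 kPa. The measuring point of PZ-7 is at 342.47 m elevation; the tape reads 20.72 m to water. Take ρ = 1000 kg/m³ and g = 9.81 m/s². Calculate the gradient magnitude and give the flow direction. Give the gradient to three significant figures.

i ≈ 0.0124; groundwater flows toward the north

Pressure head at PZ-4: ψ = P/(ρg) = 873×1000 / (1000 × 9.81) = 88.99 m.
Total head at PZ-4: h = z + ψ = 235.53 + 88.99 = 324.52 m.
Total head at PZ-7: h = 342.47 − 20.72 = 321.75 m.
Head difference: h(PZ-4) − h(PZ-7) = 324.52 − 321.75 = 2.77 m.
Hydraulic gradient: i = |Δh| / L = 2.77 / 224 = 0.0124.
Flow is from higher to lower head: from PZ-4 toward PZ-7, i.e. toward the north.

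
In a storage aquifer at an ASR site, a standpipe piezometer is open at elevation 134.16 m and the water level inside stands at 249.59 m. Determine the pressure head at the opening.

ψ ≈ 115.43 m

Total head h = 249.59 m (the water-surface elevation in the piezometer).
Pressure head ψ = h − z = 249.59 − 134.16 = 115.43 m.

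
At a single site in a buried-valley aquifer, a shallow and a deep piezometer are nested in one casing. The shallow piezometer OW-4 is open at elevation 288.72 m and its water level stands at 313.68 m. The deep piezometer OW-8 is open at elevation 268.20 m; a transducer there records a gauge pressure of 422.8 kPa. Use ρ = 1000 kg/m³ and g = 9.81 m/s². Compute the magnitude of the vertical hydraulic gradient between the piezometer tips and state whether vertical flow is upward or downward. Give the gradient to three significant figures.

Total head at OW-4: h = 313.68 m (water level in the standpipe).
Pressure head at OW-8: ψ = P/(ρg) = 422.8×1000 / (1000 × 9.81) = 43.10 m.
Total head at OW-8: h = z + ψ = 268.20 + 43.10 = 311.30 m.
Δh = h(OW-4) − h(OW-8) = 313.68 − 311.30 = 2.38 m.
Vertical separation Δz = 288.72 − 268.20 = 20.52 m.
|i_v| = |Δh| / Δz = 2.38 / 20.52 = 0.116.
Head is higher in the shallow piezometer, so vertical flow is downward (recharge condition).

|i_v| ≈ 0.116; vertical flow is downward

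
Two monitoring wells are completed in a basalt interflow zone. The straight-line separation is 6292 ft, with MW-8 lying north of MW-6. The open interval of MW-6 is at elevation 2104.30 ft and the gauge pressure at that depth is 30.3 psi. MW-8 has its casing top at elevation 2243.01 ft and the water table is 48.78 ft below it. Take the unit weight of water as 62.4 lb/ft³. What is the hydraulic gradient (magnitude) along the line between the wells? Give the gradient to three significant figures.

i ≈ 0.00318

Pressure head at MW-6: ψ = 144·P/γ = 144 × 30.3 / 62.4 = 69.92 ft.
Total head at MW-6: h = z + ψ = 2104.30 + 69.92 = 2174.22 ft.
Total head at MW-8: h = 2243.01 − 48.78 = 2194.23 ft.
Head difference: h(MW-6) − h(MW-8) = 2174.22 − 2194.23 = -20.01 ft.
Hydraulic gradient: i = |Δh| / L = 20.01 / 6292 = 0.00318.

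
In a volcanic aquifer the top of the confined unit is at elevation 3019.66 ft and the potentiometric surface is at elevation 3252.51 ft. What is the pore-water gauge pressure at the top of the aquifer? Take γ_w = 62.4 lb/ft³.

P ≈ 101 psi

Pressure head at the aquifer top: ψ = h − z = 3252.51 − 3019.66 = 232.85 ft.
P = γψ/144 = 62.4 × 232.85 / 144 = 101 psi.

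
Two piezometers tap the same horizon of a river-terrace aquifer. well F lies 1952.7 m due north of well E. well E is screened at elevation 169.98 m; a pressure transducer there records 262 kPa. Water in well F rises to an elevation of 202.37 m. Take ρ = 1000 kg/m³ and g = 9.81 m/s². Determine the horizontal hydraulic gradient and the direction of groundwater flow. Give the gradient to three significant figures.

Pressure head at well E: ψ = P/(ρg) = 262×1000 / (1000 × 9.81) = 26.71 m.
Total head at well E: h = z + ψ = 169.98 + 26.71 = 196.69 m.
Total head at well F: h = 202.37 m (water level in the piezometer is the total head).
Head difference: h(well E) − h(well F) = 196.69 − 202.37 = -5.68 m.
Hydraulic gradient: i = |Δh| / L = 5.68 / 1952.7 = 0.00291.
Flow is from higher to lower head: from well F toward well E, i.e. toward the south.

i ≈ 0.00291; groundwater flows toward the south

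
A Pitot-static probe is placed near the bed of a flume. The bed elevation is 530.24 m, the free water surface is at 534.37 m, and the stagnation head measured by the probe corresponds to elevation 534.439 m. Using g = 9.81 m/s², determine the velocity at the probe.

v ≈ 1.16 m/s

Near the bed, under hydrostatic conditions, the piezometric head (z + ψ) equals the free-surface elevation, 534.37 m.
Velocity head = total − piezometric = 534.439 − 534.37 = 0.069 m.
v = √(2g·h_v) = √(2 × 9.81 × 0.069) = 1.16 m/s.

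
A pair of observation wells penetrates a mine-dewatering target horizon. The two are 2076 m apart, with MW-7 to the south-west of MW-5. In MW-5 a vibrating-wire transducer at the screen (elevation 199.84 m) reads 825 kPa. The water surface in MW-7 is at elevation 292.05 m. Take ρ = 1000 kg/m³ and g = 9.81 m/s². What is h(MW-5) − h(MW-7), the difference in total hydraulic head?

Δh ≈ -8.11 m

Pressure head at MW-5: ψ = P/(ρg) = 825×1000 / (1000 × 9.81) = 84.10 m.
Total head at MW-5: h = z + ψ = 199.84 + 84.10 = 283.94 m.
Total head at MW-7: h = 292.05 m (water level in the piezometer is the total head).
Head difference: h(MW-5) − h(MW-7) = 283.94 − 292.05 = -8.11 m.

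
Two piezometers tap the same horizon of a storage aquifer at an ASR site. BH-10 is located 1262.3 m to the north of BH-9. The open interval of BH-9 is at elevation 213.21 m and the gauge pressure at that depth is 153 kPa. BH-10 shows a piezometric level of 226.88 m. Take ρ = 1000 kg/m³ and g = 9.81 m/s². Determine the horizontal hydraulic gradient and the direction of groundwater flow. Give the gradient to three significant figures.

Pressure head at BH-9: ψ = P/(ρg) = 153×1000 / (1000 × 9.81) = 15.60 m.
Total head at BH-9: h = z + ψ = 213.21 + 15.60 = 228.81 m.
Total head at BH-10: h = 226.88 m (water level in the piezometer is the total head).
Head difference: h(BH-9) − h(BH-10) = 228.81 − 226.88 = 1.93 m.
Hydraulic gradient: i = |Δh| / L = 1.93 / 1262.3 = 0.00153.
Flow is from higher to lower head: from BH-9 toward BH-10, i.e. toward the north.

i ≈ 0.00153; groundwater flows toward the north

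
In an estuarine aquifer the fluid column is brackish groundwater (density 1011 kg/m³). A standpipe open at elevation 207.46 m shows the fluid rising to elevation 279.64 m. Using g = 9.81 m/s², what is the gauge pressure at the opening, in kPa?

P ≈ 716 kPa

Pressure head ψ = h − z = 279.64 − 207.46 = 72.18 m.
P = ρgψ = 1011 × 9.81 × 72.18 = 715875 Pa ≈ 716 kPa.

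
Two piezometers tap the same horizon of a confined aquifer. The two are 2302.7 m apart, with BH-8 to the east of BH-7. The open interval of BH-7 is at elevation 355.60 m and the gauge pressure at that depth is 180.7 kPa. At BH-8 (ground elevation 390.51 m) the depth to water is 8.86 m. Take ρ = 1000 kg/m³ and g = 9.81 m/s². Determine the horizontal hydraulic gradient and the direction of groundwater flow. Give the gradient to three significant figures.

Pressure head at BH-7: ψ = P/(ρg) = 180.7×1000 / (1000 × 9.81) = 18.42 m.
Total head at BH-7: h = z + ψ = 355.60 + 18.42 = 374.02 m.
Total head at BH-8: h = 390.51 − 8.86 = 381.65 m.
Head difference: h(BH-7) − h(BH-8) = 374.02 − 381.65 = -7.63 m.
Hydraulic gradient: i = |Δh| / L = 7.63 / 2302.7 = 0.00331.
Flow is from higher to lower head: from BH-8 toward BH-7, i.e. toward the west.

i ≈ 0.00331; groundwater flows toward the west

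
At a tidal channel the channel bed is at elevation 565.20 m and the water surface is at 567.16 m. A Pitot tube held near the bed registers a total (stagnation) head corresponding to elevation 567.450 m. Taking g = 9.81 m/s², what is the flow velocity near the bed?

Near the bed, under hydrostatic conditions, the piezometric head (z + ψ) equals the free-surface elevation, 567.16 m.
Velocity head = total − piezometric = 567.450 − 567.16 = 0.290 m.
v = √(2g·h_v) = √(2 × 9.81 × 0.290) = 2.39 m/s.

v ≈ 2.39 m/s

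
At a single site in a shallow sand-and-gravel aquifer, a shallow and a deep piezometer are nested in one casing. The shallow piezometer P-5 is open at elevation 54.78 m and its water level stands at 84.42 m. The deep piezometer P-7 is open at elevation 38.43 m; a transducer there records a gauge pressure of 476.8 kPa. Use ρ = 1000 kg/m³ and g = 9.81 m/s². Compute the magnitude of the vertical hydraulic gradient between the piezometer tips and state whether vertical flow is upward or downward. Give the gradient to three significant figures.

|i_v| ≈ 0.160; vertical flow is upward

Total head at P-5: h = 84.42 m (water level in the standpipe).
Pressure head at P-7: ψ = P/(ρg) = 476.8×1000 / (1000 × 9.81) = 48.60 m.
Total head at P-7: h = z + ψ = 38.43 + 48.60 = 87.03 m.
Δh = h(P-5) − h(P-7) = 84.42 − 87.03 = -2.61 m.
Vertical separation Δz = 54.78 − 38.43 = 16.35 m.
|i_v| = |Δh| / Δz = 2.61 / 16.35 = 0.160.
Head is higher in the deep piezometer, so vertical flow is upward (discharge condition).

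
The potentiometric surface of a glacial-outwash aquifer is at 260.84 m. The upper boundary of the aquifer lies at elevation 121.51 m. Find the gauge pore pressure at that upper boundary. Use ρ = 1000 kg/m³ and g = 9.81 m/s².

Pressure head at the aquifer top: ψ = h − z = 260.84 − 121.51 = 139.33 m.
P = ρgψ = 1000 × 9.81 × 139.33 = 1366827 Pa ≈ 1370 kPa.

P ≈ 1370 kPa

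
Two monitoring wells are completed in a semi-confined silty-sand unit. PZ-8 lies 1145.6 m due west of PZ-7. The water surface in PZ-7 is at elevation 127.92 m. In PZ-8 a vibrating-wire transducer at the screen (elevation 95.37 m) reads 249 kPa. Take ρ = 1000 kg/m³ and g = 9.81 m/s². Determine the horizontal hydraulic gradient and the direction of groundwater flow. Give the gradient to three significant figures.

Total head at PZ-7: h = 127.92 m (water level in the piezometer is the total head).
Pressure head at PZ-8: ψ = P/(ρg) = 249×1000 / (1000 × 9.81) = 25.38 m.
Total head at PZ-8: h = z + ψ = 95.37 + 25.38 = 120.75 m.
Head difference: h(PZ-7) − h(PZ-8) = 127.92 − 120.75 = 7.17 m.
Hydraulic gradient: i = |Δh| / L = 7.17 / 1145.6 = 0.00626.
Flow is from higher to lower head: from PZ-7 toward PZ-8, i.e. toward the west.

i ≈ 0.00626; groundwater flows toward the west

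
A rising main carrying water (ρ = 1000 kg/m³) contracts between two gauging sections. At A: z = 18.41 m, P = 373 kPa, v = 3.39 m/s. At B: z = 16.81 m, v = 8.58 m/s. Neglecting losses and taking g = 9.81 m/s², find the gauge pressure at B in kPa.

Pressure head at A: ψ₁ = P₁/(ρg) = 373×1000 / (1000 × 9.81) = 38.02 m.
Velocity heads: v₁²/2g = 3.39²/19.62 = 0.586 m; v₂²/2g = 8.58²/19.62 = 3.752 m.
Total head H = z₁ + ψ₁ + v₁²/2g = 18.41 + 38.02 + 0.586 = 57.02 m.
ψ₂ = H − z₂ − v₂²/2g = 57.02 − 16.81 − 3.752 = 36.46 m.
P₂ = ρgψ₂ = 1000 × 9.81 × 36.46 ≈ 358 kPa.

P₂ ≈ 358 kPa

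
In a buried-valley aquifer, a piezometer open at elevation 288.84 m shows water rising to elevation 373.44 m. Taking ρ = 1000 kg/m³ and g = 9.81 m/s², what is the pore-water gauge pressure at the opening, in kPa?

Pressure head ψ = h − z = 373.44 − 288.84 = 84.60 m.
P = ρgψ = 1000 × 9.81 × 84.60 = 829926 Pa ≈ 830 kPa.

P ≈ 830 kPa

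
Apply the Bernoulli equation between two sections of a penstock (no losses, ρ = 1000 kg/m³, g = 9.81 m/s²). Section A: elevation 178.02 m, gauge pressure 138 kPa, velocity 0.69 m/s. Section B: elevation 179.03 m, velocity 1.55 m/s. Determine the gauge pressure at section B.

Pressure head at A: ψ₁ = P₁/(ρg) = 138×1000 / (1000 × 9.81) = 14.07 m.
Velocity heads: v₁²/2g = 0.69²/19.62 = 0.024 m; v₂²/2g = 1.55²/19.62 = 0.122 m.
Total head H = z₁ + ψ₁ + v₁²/2g = 178.02 + 14.07 + 0.024 = 192.11 m.
ψ₂ = H − z₂ − v₂²/2g = 192.11 − 179.03 − 0.122 = 12.96 m.
P₂ = ρgψ₂ = 1000 × 9.81 × 12.96 ≈ 127 kPa.

P₂ ≈ 127 kPa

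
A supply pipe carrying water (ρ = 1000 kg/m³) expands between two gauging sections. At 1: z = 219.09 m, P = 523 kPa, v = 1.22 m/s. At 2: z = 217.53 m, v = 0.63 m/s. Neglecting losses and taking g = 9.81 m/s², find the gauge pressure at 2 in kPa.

P₂ ≈ 539 kPa

Pressure head at 1: ψ₁ = P₁/(ρg) = 523×1000 / (1000 × 9.81) = 53.31 m.
Velocity heads: v₁²/2g = 1.22²/19.62 = 0.076 m; v₂²/2g = 0.63²/19.62 = 0.020 m.
Total head H = z₁ + ψ₁ + v₁²/2g = 219.09 + 53.31 + 0.076 = 272.48 m.
ψ₂ = H − z₂ − v₂²/2g = 272.48 − 217.53 − 0.020 = 54.93 m.
P₂ = ρgψ₂ = 1000 × 9.81 × 54.93 ≈ 539 kPa.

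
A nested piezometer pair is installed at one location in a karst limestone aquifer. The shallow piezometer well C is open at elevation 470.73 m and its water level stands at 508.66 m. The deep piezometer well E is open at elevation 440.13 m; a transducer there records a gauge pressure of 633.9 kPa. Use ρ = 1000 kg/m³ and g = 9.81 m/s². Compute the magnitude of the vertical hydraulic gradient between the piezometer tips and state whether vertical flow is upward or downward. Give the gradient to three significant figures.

Total head at well C: h = 508.66 m (water level in the standpipe).
Pressure head at well E: ψ = P/(ρg) = 633.9×1000 / (1000 × 9.81) = 64.62 m.
Total head at well E: h = z + ψ = 440.13 + 64.62 = 504.75 m.
Δh = h(well C) − h(well E) = 508.66 − 504.75 = 3.91 m.
Vertical separation Δz = 470.73 − 440.13 = 30.60 m.
|i_v| = |Δh| / Δz = 3.91 / 30.60 = 0.128.
Head is higher in the shallow piezometer, so vertical flow is downward (recharge condition).

|i_v| ≈ 0.128; vertical flow is downward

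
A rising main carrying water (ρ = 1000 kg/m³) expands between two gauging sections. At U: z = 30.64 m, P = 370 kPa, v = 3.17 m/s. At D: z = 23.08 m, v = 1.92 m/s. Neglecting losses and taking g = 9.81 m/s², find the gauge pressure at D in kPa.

Pressure head at U: ψ₁ = P₁/(ρg) = 370×1000 / (1000 × 9.81) = 37.72 m.
Velocity heads: v₁²/2g = 3.17²/19.62 = 0.512 m; v₂²/2g = 1.92²/19.62 = 0.188 m.
Total head H = z₁ + ψ₁ + v₁²/2g = 30.64 + 37.72 + 0.512 = 68.87 m.
ψ₂ = H − z₂ − v₂²/2g = 68.87 − 23.08 − 0.188 = 45.60 m.
P₂ = ρgψ₂ = 1000 × 9.81 × 45.60 ≈ 447 kPa.

P₂ ≈ 447 kPa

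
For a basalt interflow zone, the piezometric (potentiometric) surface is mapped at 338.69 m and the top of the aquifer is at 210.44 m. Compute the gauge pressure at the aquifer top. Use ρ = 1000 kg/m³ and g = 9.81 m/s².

P ≈ 1260 kPa

Pressure head at the aquifer top: ψ = h − z = 338.69 − 210.44 = 128.25 m.
P = ρgψ = 1000 × 9.81 × 128.25 = 1258132 Pa ≈ 1260 kPa.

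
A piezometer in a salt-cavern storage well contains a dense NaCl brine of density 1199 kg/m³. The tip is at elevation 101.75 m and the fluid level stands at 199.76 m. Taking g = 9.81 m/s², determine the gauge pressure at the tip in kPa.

Pressure head ψ = h − z = 199.76 − 101.75 = 98.01 m.
P = ρgψ = 1199 × 9.81 × 98.01 = 1152812 Pa ≈ 1150 kPa.

P ≈ 1150 kPa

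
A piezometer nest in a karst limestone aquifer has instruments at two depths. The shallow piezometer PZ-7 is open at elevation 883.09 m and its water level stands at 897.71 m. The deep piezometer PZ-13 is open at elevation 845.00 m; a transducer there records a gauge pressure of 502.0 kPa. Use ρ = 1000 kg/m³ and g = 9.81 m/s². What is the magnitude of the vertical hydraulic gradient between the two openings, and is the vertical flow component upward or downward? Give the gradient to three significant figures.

Total head at PZ-7: h = 897.71 m (water level in the standpipe).
Pressure head at PZ-13: ψ = P/(ρg) = 502.0×1000 / (1000 × 9.81) = 51.17 m.
Total head at PZ-13: h = z + ψ = 845.00 + 51.17 = 896.17 m.
Δh = h(PZ-7) − h(PZ-13) = 897.71 − 896.17 = 1.54 m.
Vertical separation Δz = 883.09 − 845.00 = 38.09 m.
|i_v| = |Δh| / Δz = 1.54 / 38.09 = 0.0404.
Head is higher in the shallow piezometer, so vertical flow is downward (recharge condition).

|i_v| ≈ 0.0404; vertical flow is downward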